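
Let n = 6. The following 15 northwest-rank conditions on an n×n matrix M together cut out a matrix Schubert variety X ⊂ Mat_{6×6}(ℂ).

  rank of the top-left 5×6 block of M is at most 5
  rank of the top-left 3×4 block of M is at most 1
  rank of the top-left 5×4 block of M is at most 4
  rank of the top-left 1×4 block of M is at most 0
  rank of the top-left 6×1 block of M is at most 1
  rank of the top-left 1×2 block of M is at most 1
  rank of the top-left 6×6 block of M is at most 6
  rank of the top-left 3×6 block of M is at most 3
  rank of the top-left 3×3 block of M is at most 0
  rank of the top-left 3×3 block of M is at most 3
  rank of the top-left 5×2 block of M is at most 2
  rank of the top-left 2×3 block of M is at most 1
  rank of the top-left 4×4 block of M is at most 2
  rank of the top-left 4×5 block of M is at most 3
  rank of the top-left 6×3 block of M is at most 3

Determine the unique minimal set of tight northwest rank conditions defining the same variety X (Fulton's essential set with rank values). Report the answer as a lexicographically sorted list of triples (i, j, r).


Computing R[i][j] = min implied NW-rank bound (n=6, 15 conditions):

  row 1: 0, 0, 0, 0, 1, 1
  row 2: 0, 0, 0, 1, 2, 2
  row 3: 0, 0, 0, 1, 2, 3
  row 4: 1, 1, 1, 2, 3, 4
  row 5: 1, 2, 2, 3, 4, 5
  row 6: 1, 2, 3, 4, 5, 6

second differences of R give the permutation w = (5, 4, 6, 1, 2, 3).

ℓ(w)=10; the 2 essential cells (i,j,r):

[(1, 4, 0), (3, 3, 0)]


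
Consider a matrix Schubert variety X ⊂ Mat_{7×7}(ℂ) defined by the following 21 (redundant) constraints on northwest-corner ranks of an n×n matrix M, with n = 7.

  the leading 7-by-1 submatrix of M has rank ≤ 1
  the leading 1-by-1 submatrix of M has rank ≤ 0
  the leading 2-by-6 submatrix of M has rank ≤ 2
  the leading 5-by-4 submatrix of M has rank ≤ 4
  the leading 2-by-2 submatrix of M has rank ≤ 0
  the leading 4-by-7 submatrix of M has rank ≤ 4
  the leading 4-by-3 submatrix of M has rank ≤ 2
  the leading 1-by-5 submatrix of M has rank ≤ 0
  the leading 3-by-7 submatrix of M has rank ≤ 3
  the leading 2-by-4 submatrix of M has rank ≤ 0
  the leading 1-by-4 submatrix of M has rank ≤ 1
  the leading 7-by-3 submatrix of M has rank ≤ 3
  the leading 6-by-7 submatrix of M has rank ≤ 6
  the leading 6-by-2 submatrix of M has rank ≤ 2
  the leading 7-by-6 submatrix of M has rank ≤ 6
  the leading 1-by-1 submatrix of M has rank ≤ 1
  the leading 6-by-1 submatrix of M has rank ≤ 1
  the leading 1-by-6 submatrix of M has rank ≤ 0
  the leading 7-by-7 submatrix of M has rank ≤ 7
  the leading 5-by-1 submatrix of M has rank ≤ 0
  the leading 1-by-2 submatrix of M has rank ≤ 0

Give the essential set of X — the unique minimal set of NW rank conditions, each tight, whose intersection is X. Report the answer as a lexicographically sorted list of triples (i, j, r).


Recovering R(i,j) via the rank-extension bound from the 21 conditions:

  i=1: 0  0  0  0  0  0  1
  i=2: 0  0  0  0  1  1  2
  i=3: 0  1  1  1  2  2  3
  i=4: 0  1  2  2  3  3  4
  i=5: 0  1  2  3  4  4  5
  i=6: 1  2  3  4  5  5  6
  i=7: 1  2  3  4  5  6  7

second differences of R give the permutation w = (7, 5, 2, 3, 4, 1, 6).

|D(w)|=13, |Ess(w)|=3:

[(1, 6, 0), (2, 4, 0), (5, 1, 0)]


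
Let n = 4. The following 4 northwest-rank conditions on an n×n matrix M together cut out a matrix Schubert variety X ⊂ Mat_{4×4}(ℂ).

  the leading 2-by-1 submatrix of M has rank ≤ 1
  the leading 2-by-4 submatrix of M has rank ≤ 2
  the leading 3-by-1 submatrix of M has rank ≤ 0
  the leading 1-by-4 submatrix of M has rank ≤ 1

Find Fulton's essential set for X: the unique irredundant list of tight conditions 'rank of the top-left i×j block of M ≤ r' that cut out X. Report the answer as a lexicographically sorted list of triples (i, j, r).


Recovering R(i,j) via the rank-extension bound from the 4 conditions:

  row 1: 0 1 1 1
  row 2: 0 1 2 2
  row 3: 0 1 2 3
  row 4: 1 2 3 4

reading off 1-entries of Δ²R: w = (2, 3, 4, 1).

ℓ(w)=3; the 1 essential cell (i,j,r):

[(3, 1, 0)]


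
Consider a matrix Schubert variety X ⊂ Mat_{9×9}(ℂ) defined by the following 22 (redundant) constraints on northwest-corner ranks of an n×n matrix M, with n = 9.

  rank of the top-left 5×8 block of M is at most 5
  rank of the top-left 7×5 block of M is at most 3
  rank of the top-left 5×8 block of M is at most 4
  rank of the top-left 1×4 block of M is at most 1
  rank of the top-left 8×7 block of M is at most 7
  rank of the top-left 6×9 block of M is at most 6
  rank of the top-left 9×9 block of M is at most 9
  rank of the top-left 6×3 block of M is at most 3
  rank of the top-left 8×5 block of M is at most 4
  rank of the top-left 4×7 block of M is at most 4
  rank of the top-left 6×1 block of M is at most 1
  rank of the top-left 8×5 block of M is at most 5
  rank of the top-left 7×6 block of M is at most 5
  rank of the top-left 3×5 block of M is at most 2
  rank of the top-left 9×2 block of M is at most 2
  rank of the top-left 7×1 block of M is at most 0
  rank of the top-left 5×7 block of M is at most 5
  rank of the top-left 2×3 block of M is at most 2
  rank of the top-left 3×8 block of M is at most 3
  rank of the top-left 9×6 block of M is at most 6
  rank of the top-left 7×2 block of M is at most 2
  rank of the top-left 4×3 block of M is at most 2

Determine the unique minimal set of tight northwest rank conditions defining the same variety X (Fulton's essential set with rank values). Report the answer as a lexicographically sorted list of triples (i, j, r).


Propagating the 22 rank bounds to every northwest block:

  0  1  1  1  1  1  1  1  1
  0  1  2  2  2  2  2  2  2
  0  1  2  2  2  3  3  3  3
  0  1  2  3  3  4  4  4  4
  0  1  2  3  3  4  4  4  5
  0  1  2  3  3  4  5  5  6
  0  1  2  3  3  4  5  6  7
  1  2  3  4  4  5  6  7  8
  1  2  3  4  5  6  7  8  9

so w = (2, 3, 6, 4, 9, 7, 8, 1, 5).

Rothe diagram D(w) (14 cells), 4 SE-corners (essential conditions):

[(3, 5, 2), (5, 8, 4), (7, 1, 0), (7, 5, 3)]


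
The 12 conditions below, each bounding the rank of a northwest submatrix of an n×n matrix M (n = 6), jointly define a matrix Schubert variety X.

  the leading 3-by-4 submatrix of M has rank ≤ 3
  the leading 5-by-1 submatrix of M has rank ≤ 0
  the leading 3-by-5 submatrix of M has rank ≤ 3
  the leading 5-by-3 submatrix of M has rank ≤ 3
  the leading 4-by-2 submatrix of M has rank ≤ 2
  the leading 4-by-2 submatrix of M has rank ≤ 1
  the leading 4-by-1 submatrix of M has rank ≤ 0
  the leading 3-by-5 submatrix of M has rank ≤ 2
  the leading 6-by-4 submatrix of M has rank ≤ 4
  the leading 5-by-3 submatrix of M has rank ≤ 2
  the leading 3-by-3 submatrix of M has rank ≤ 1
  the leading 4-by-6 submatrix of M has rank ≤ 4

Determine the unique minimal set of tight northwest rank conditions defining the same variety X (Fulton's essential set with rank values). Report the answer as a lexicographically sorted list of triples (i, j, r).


Reconstructing r_w from the 12 given conditions:

  i=1: 0 | 1 | 1 | 1 | 1 | 1
  i=2: 0 | 1 | 1 | 2 | 2 | 2
  i=3: 0 | 1 | 1 | 2 | 2 | 3
  i=4: 0 | 1 | 2 | 3 | 3 | 4
  i=5: 0 | 1 | 2 | 3 | 4 | 5
  i=6: 1 | 2 | 3 | 4 | 5 | 6

hence w(1..6) = (2, 4, 6, 3, 5, 1).

D(w) has 8 cells with 3 SE-corners; essential set:

[(3, 3, 1), (3, 5, 2), (5, 1, 0)]


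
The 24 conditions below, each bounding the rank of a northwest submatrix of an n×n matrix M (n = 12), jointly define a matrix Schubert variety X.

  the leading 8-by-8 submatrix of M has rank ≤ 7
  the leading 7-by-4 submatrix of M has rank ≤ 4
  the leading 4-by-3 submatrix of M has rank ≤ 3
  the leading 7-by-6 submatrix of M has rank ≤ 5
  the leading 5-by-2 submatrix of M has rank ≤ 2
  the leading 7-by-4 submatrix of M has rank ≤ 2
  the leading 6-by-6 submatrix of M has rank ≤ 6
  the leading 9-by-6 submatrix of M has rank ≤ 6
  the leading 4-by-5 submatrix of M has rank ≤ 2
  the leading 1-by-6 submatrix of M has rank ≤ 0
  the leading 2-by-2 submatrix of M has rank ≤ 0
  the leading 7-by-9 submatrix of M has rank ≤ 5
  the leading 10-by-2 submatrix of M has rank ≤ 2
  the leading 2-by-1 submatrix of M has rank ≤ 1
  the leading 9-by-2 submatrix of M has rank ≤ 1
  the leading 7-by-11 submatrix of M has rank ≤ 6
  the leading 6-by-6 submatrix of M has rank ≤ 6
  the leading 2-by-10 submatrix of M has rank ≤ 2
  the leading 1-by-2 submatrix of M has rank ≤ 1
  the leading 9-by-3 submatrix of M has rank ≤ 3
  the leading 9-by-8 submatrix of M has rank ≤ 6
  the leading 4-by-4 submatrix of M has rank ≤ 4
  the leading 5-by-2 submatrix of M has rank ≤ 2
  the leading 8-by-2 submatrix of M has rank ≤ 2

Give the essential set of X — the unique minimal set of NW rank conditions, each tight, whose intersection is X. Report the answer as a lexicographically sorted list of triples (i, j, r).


Rank table r_w(12×12) implied by the 24 constraints:

  row 1: 0 0 0 0 0 0 1 1 1 1 1 1
  row 2: 0 0 1 1 1 1 2 2 2 2 2 2
  row 3: 1 1 2 2 2 2 3 3 3 3 3 3
  row 4: 1 1 2 2 2 3 4 4 4 4 4 4
  row 5: 1 1 2 2 3 4 5 5 5 5 5 5
  row 6: 1 1 2 2 3 4 5 5 5 6 6 6
  row 7: 1 1 2 2 3 4 5 5 5 6 6 7
  row 8: 1 1 2 3 4 5 6 6 6 7 7 8
  row 9: 1 1 2 3 4 5 6 6 7 8 8 9
  row 10: 1 2 3 4 5 6 7 7 8 9 9 10
  row 11: 1 2 3 4 5 6 7 8 9 10 10 11
  row 12: 1 2 3 4 5 6 7 8 9 10 11 12

so w = (7, 3, 1, 6, 5, 10, 12, 4, 9, 2, 8, 11).

Fulton essential set (8 of the 25 Rothe cells):

[(1, 6, 0), (2, 2, 0), (4, 5, 2), (7, 4, 2), (7, 9, 5), (7, 11, 6), (9, 2, 1), (9, 8, 6)]


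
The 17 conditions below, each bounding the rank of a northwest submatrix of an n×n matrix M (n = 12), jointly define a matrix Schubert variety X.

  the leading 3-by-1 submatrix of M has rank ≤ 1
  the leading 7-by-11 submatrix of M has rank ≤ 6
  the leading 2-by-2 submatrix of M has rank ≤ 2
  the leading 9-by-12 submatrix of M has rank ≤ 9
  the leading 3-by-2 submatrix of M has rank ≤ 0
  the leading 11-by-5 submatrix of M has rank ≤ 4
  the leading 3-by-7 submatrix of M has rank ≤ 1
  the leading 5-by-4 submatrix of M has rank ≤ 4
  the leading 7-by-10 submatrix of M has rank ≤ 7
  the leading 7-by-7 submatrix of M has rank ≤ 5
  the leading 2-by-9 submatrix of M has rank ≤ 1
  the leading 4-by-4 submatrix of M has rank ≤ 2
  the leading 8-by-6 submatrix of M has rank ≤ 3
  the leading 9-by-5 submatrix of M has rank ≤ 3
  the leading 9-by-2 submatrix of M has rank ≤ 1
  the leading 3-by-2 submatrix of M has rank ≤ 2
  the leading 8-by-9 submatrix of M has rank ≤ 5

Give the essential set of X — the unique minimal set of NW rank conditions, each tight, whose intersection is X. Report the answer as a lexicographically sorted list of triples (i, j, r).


Reconstructing r_w from the 17 given conditions:

  i=1: 0 0 1 1 1 1 1 1 1 1 1 1
  i=2: 0 0 1 1 1 1 1 1 1 2 2 2
  i=3: 0 0 1 1 1 1 1 2 2 3 3 3
  i=4: 1 1 2 2 2 2 2 3 3 4 4 4
  i=5: 1 1 2 3 3 3 3 4 4 5 5 5
  i=6: 1 1 2 3 3 3 4 5 5 6 6 6
  i=7: 1 1 2 3 3 3 4 5 5 6 6 7
  i=8: 1 1 2 3 3 3 4 5 5 6 7 8
  i=9: 1 1 2 3 3 4 5 6 6 7 8 9
  i=10: 1 2 3 4 4 5 6 7 7 8 9 10
  i=11: 1 2 3 4 4 5 6 7 8 9 10 11
  i=12: 1 2 3 4 5 6 7 8 9 10 11 12

giving w = (3, 10, 8, 1, 4, 7, 12, 11, 6, 2, 9, 5) via Δ²R.

Rothe diagram D(w) (32 cells), 9 SE-corners (essential conditions):

[(2, 9, 1), (3, 2, 0), (3, 7, 1), (7, 11, 6), (8, 6, 3), (8, 9, 5), (9, 2, 1), (9, 5, 3), (11, 5, 4)]


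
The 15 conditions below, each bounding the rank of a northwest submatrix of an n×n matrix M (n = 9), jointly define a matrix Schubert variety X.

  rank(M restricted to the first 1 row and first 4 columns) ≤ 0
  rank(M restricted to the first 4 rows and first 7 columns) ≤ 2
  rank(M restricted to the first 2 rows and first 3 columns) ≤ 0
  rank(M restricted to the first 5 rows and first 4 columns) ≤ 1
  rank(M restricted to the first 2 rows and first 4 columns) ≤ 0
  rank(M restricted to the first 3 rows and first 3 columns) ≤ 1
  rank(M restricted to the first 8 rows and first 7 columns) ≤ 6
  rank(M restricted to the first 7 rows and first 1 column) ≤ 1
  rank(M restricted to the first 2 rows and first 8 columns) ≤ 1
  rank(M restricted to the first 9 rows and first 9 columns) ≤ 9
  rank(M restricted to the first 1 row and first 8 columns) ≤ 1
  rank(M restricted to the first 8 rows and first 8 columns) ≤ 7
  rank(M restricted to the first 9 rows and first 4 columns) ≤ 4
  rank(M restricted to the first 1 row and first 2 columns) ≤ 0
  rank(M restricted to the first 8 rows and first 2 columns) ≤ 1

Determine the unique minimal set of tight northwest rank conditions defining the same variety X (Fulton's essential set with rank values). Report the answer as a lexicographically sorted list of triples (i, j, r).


Computing R[i][j] = min implied NW-rank bound (n=9, 15 conditions):

  R[1]: 0, 0, 0, 0, 1, 1, 1, 1, 1
  R[2]: 0, 0, 0, 0, 1, 1, 1, 1, 2
  R[3]: 1, 1, 1, 1, 2, 2, 2, 2, 3
  R[4]: 1, 1, 1, 1, 2, 2, 2, 3, 4
  R[5]: 1, 1, 1, 1, 2, 3, 3, 4, 5
  R[6]: 1, 1, 2, 2, 3, 4, 4, 5, 6
  R[7]: 1, 1, 2, 3, 4, 5, 5, 6, 7
  R[8]: 1, 1, 2, 3, 4, 5, 6, 7, 8
  R[9]: 1, 2, 3, 4, 5, 6, 7, 8, 9

the unique w with this rank table is (5, 9, 1, 8, 6, 3, 4, 7, 2).

|D(w)|=22, |Ess(w)|=5:

[(2, 4, 0), (2, 8, 1), (4, 7, 2), (5, 4, 1), (8, 2, 1)]


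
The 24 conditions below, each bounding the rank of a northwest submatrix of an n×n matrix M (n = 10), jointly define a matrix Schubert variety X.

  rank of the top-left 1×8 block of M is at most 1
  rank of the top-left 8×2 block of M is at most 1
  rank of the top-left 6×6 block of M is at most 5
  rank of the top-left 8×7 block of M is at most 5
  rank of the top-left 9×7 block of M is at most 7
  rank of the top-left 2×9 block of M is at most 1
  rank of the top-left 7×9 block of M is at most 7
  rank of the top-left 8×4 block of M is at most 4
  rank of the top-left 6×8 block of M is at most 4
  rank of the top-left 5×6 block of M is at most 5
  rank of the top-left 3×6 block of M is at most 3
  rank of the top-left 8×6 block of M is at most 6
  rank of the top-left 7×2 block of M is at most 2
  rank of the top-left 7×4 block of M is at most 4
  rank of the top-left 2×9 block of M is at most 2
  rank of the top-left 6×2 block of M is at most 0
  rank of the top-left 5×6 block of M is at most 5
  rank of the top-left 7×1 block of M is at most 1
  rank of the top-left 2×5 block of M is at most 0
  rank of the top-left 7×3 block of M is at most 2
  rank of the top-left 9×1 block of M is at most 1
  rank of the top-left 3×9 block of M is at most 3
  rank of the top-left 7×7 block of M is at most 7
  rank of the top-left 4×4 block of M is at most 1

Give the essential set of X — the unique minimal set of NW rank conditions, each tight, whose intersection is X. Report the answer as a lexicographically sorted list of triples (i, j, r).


Propagating the 24 rank bounds to every northwest block:

  i=1: 0 0 0 0 0 1 1 1 1 1
  i=2: 0 0 0 0 0 1 1 1 1 2
  i=3: 0 0 1 1 1 2 2 2 2 3
  i=4: 0 0 1 1 2 3 3 3 3 4
  i=5: 0 0 1 2 3 4 4 4 4 5
  i=6: 0 0 1 2 3 4 4 4 5 6
  i=7: 1 1 2 3 4 5 5 5 6 7
  i=8: 1 1 2 3 4 5 5 6 7 8
  i=9: 1 2 3 4 5 6 6 7 8 9
  i=10: 1 2 3 4 5 6 7 8 9 10

giving w = (6, 10, 3, 5, 4, 9, 1, 8, 2, 7) via Δ²R.

Fulton essential set (7 of the 26 Rothe cells):

[(2, 5, 0), (2, 9, 1), (4, 4, 1), (6, 2, 0), (6, 8, 4), (8, 2, 1), (8, 7, 5)]


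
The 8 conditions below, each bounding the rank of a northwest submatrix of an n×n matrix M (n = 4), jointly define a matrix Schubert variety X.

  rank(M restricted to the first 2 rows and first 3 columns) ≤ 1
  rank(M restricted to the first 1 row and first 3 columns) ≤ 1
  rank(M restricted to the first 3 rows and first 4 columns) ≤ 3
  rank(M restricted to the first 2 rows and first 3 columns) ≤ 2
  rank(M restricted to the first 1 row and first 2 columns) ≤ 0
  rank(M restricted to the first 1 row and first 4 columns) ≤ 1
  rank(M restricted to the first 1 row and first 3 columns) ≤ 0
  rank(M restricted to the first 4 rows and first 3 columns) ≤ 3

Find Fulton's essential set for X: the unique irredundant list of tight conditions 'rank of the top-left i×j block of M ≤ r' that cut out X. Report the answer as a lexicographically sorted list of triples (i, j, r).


Reconstructing r_w from the 8 given conditions:

  row 1: 0, 0, 0, 1
  row 2: 1, 1, 1, 2
  row 3: 1, 2, 2, 3
  row 4: 1, 2, 3, 4

the unique w with this rank table is (4, 1, 2, 3).

D(w) has 3 cells with 1 SE-corner; essential set:

[(1, 3, 0)]


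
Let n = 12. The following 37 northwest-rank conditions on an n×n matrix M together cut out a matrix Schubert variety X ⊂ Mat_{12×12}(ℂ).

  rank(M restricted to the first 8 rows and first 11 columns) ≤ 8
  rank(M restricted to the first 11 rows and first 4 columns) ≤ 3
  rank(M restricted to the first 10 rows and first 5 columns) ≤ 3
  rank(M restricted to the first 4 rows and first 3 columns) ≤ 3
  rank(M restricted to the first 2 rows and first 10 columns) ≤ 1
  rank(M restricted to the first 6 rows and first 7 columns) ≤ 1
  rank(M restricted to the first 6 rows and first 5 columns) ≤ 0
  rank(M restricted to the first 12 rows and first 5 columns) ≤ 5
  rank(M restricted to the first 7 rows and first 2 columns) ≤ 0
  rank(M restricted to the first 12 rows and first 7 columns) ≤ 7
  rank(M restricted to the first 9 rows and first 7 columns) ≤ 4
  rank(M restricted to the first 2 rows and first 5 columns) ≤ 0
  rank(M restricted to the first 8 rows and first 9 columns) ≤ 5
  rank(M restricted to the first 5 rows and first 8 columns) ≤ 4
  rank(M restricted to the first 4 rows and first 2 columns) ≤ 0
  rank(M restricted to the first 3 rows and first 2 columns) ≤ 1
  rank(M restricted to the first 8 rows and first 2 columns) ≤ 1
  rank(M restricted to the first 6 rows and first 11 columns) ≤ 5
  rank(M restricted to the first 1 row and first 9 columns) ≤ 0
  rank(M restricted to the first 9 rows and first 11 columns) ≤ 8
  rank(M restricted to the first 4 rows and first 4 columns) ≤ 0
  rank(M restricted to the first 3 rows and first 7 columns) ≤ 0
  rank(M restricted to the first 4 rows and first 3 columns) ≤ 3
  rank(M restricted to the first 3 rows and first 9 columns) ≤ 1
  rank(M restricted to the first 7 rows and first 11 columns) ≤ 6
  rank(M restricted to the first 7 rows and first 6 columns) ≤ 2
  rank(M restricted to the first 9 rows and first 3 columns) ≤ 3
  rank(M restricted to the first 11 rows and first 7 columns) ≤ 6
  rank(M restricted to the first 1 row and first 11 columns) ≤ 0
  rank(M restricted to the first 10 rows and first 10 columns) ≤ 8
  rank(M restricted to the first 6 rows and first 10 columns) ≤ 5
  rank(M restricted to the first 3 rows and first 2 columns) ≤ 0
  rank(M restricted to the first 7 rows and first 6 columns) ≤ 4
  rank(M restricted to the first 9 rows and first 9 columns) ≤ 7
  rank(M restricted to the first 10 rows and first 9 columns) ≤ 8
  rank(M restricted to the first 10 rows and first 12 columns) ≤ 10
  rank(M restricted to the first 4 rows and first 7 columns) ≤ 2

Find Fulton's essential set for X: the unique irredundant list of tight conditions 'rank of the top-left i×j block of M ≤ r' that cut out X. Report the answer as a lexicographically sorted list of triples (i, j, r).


Reconstructing r_w from the 37 given conditions:

  row 1: 0  0  0  0  0  0  0  0  0  0  0  1
  row 2: 0  0  0  0  0  0  0  1  1  1  1  2
  row 3: 0  0  0  0  0  0  0  1  1  2  2  3
  row 4: 0  0  0  0  0  1  1  2  2  3  3  4
  row 5: 0  0  0  0  0  1  1  2  3  4  4  5
  row 6: 0  0  0  0  0  1  1  2  3  4  5  6
  row 7: 0  0  1  1  1  2  2  3  4  5  6  7
  row 8: 1  1  2  2  2  3  3  4  5  6  7  8
  row 9: 1  2  3  3  3  4  4  5  6  7  8  9
  row 10: 1  2  3  3  3  4  5  6  7  8  9  10
  row 11: 1  2  3  3  4  5  6  7  8  9  10  11
  row 12: 1  2  3  4  5  6  7  8  9  10  11  12

the unique w with this rank table is (12, 8, 10, 6, 9, 11, 3, 1, 2, 7, 5, 4).

D(w) has 48 cells with 8 SE-corners; essential set:

[(1, 11, 0), (3, 7, 0), (3, 9, 1), (6, 5, 0), (6, 7, 1), (7, 2, 0), (10, 5, 3), (11, 4, 3)]


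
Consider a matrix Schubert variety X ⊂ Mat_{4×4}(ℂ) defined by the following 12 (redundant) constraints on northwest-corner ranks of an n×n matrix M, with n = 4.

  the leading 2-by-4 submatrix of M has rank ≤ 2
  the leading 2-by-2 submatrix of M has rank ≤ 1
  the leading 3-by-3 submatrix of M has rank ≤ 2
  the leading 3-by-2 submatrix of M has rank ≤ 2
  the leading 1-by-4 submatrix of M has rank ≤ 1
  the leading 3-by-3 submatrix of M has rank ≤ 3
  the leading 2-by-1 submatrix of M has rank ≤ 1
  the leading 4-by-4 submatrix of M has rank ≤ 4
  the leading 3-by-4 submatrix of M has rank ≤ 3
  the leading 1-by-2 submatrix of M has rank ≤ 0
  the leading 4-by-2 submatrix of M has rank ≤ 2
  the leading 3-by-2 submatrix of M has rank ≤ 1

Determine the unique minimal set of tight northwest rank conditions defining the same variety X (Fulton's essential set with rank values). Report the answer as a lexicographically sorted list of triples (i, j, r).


Propagating the 12 rank bounds to every northwest block:

  row 1: 0  0  1  1
  row 2: 1  1  2  2
  row 3: 1  1  2  3
  row 4: 1  2  3  4

hence w(1..4) = (3, 1, 4, 2).

2 SE-corners of the 3-cell Rothe diagram give Ess(w):

[(1, 2, 0), (3, 2, 1)]


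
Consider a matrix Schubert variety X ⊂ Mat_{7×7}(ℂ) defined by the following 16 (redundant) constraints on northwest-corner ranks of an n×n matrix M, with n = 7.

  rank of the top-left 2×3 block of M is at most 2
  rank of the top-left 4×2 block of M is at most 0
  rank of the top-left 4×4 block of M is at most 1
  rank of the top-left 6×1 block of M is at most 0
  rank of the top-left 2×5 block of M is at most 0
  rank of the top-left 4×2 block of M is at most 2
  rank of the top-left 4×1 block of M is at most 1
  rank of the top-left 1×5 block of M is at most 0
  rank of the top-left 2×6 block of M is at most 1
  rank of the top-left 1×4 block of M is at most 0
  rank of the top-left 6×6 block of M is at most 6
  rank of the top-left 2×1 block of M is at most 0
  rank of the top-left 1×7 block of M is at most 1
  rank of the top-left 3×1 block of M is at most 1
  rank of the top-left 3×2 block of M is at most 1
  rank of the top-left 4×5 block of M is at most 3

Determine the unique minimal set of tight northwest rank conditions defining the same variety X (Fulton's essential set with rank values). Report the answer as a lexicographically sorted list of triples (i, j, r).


The tightest implied rank at each (i,j), from the 16 conditions:

  0 0 0 0 0 1 1
  0 0 0 0 0 1 2
  0 0 1 1 1 2 3
  0 0 1 1 2 3 4
  0 1 2 2 3 4 5
  0 1 2 3 4 5 6
  1 2 3 4 5 6 7

the unique w with this rank table is (6, 7, 3, 5, 2, 4, 1).

D(w) has 17 cells with 4 SE-corners; essential set:

[(2, 5, 0), (4, 2, 0), (4, 4, 1), (6, 1, 0)]


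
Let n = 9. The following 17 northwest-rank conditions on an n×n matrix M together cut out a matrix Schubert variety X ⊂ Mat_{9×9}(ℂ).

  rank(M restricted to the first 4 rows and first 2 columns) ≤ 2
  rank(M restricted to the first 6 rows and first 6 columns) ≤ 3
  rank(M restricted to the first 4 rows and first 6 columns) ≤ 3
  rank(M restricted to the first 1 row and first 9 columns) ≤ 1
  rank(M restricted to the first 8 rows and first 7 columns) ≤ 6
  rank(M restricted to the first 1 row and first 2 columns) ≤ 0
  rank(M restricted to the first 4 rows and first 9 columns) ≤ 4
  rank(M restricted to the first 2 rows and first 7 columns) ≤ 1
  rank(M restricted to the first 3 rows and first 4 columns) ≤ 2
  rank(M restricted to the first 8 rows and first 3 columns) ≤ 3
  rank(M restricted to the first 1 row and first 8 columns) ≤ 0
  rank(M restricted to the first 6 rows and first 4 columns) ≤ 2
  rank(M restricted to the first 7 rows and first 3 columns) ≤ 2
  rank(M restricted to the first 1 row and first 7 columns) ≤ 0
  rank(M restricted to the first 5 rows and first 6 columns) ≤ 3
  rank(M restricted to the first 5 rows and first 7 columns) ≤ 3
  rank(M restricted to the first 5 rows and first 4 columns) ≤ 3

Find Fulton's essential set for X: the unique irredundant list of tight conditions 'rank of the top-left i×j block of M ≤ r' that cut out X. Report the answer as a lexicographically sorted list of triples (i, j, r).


Rank table r_w(9×9) implied by the 17 constraints:

  R[1]: 0 0 0 0 0 0 0 0 1
  R[2]: 1 1 1 1 1 1 1 1 2
  R[3]: 1 2 2 2 2 2 2 2 3
  R[4]: 1 2 2 2 3 3 3 3 4
  R[5]: 1 2 2 2 3 3 3 4 5
  R[6]: 1 2 2 2 3 3 4 5 6
  R[7]: 1 2 2 3 4 4 5 6 7
  R[8]: 1 2 3 4 5 5 6 7 8
  R[9]: 1 2 3 4 5 6 7 8 9

the unique w with this rank table is (9, 1, 2, 5, 8, 7, 4, 3, 6).

|D(w)|=18, |Ess(w)|=5:

[(1, 8, 0), (5, 7, 3), (6, 4, 2), (6, 6, 3), (7, 3, 2)]


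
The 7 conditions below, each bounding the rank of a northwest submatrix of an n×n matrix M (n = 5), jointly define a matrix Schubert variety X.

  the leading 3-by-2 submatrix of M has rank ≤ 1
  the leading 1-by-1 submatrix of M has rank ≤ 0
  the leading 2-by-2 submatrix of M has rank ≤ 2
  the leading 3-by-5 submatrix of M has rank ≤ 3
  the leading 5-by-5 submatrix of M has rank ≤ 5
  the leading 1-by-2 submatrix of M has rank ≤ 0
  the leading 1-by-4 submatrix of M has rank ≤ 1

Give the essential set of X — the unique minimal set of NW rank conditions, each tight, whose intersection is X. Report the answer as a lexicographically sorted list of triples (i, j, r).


Reconstructing r_w from the 7 given conditions:

  0, 0, 1, 1, 1
  1, 1, 2, 2, 2
  1, 1, 2, 3, 3
  1, 2, 3, 4, 4
  1, 2, 3, 4, 5

hence w(1..5) = (3, 1, 4, 2, 5).

|D(w)|=3, |Ess(w)|=2:

[(1, 2, 0), (3, 2, 1)]


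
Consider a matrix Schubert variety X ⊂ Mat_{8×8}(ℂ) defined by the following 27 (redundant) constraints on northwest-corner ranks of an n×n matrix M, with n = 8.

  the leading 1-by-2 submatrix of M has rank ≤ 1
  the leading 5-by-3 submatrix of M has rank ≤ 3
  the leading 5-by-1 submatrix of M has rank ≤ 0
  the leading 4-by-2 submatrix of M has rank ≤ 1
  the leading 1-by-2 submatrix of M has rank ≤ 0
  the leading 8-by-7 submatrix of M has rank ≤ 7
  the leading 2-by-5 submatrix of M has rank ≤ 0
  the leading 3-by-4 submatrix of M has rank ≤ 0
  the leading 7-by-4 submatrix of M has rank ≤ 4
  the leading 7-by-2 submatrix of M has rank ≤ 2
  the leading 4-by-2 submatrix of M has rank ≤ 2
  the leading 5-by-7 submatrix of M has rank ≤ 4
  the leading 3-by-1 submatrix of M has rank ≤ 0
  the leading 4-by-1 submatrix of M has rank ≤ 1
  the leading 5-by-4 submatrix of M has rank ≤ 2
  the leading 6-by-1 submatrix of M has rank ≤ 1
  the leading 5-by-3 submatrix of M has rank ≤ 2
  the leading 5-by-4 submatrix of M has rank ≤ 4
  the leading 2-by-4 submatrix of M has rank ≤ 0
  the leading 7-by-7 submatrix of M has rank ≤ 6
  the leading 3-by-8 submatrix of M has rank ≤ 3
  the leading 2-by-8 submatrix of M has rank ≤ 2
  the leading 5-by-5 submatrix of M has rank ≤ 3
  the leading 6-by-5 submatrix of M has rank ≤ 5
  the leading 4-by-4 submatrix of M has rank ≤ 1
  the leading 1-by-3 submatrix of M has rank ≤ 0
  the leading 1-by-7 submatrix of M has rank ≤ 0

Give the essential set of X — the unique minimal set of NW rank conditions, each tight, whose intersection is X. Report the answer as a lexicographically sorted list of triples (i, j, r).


Rank table r_w(8×8) implied by the 27 constraints:

  0 | 0 | 0 | 0 | 0 | 0 | 0 | 1
  0 | 0 | 0 | 0 | 0 | 1 | 1 | 2
  0 | 0 | 0 | 0 | 1 | 2 | 2 | 3
  0 | 1 | 1 | 1 | 2 | 3 | 3 | 4
  0 | 1 | 2 | 2 | 3 | 4 | 4 | 5
  1 | 2 | 3 | 3 | 4 | 5 | 5 | 6
  1 | 2 | 3 | 4 | 5 | 6 | 6 | 7
  1 | 2 | 3 | 4 | 5 | 6 | 7 | 8

giving w = (8, 6, 5, 2, 3, 1, 4, 7) via Δ²R.

4 SE-corners of the 18-cell Rothe diagram give Ess(w):

[(1, 7, 0), (2, 5, 0), (3, 4, 0), (5, 1, 0)]


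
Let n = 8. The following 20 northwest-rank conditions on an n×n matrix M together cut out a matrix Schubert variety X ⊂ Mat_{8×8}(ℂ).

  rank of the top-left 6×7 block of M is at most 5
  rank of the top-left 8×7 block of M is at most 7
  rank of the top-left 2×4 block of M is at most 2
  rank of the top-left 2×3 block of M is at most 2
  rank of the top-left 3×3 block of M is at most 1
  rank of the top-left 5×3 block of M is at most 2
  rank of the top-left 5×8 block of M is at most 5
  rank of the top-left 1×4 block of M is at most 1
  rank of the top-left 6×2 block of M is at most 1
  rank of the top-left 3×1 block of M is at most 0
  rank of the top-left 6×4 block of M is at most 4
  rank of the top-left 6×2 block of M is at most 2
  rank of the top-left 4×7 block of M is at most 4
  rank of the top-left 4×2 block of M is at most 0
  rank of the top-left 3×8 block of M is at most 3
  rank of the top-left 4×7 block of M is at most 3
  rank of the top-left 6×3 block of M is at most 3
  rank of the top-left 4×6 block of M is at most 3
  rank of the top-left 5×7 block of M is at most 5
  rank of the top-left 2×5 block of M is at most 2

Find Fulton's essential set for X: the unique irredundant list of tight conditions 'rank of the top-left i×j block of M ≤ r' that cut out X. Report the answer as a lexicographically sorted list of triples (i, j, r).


Propagating the 20 rank bounds to every northwest block:

  row 1: 0 0 1 1 1 1 1 1
  row 2: 0 0 1 2 2 2 2 2
  row 3: 0 0 1 2 3 3 3 3
  row 4: 0 0 1 2 3 3 3 4
  row 5: 1 1 2 3 4 4 4 5
  row 6: 1 1 2 3 4 5 5 6
  row 7: 1 2 3 4 5 6 6 7
  row 8: 1 2 3 4 5 6 7 8

second differences of R give the permutation w = (3, 4, 5, 8, 1, 6, 2, 7).

|D(w)|=11, |Ess(w)|=3:

[(4, 2, 0), (4, 7, 3), (6, 2, 1)]


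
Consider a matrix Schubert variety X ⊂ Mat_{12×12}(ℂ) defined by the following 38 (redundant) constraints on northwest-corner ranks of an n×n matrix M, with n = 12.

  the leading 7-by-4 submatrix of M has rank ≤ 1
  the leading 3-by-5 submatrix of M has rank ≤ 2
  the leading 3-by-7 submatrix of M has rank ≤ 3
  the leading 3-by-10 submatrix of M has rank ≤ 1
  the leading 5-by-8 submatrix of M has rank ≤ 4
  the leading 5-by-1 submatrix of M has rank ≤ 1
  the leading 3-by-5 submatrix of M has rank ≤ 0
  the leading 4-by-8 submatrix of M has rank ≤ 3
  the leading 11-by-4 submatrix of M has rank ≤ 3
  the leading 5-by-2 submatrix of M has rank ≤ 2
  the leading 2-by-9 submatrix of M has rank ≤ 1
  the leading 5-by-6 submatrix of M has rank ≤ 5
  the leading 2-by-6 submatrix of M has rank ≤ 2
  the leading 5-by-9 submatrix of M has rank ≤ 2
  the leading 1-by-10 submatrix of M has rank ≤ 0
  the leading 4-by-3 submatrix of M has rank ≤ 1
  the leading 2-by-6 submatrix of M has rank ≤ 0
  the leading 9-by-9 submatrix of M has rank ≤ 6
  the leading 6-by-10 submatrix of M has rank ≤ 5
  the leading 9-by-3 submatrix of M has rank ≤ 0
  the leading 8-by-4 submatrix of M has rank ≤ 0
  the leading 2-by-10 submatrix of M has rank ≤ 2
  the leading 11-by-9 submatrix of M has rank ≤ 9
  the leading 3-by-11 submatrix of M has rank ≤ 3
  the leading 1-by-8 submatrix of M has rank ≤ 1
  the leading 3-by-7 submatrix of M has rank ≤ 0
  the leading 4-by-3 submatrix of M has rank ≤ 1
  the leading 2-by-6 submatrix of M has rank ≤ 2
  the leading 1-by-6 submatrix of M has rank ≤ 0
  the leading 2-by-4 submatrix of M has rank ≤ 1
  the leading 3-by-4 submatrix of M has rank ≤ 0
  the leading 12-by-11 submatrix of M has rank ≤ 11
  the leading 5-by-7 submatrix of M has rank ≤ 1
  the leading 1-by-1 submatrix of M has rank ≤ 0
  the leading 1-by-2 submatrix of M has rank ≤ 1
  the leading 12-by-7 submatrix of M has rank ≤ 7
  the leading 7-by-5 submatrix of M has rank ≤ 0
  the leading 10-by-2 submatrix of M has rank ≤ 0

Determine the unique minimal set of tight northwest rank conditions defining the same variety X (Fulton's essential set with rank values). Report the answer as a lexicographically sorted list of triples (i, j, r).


The tightest implied rank at each (i,j), from the 38 conditions:

  row 1: 0 | 0 | 0 | 0 | 0 | 0 | 0 | 0 | 0 | 0 | 1 | 1
  row 2: 0 | 0 | 0 | 0 | 0 | 0 | 0 | 1 | 1 | 1 | 2 | 2
  row 3: 0 | 0 | 0 | 0 | 0 | 0 | 0 | 1 | 1 | 1 | 2 | 3
  row 4: 0 | 0 | 0 | 0 | 0 | 1 | 1 | 2 | 2 | 2 | 3 | 4
  row 5: 0 | 0 | 0 | 0 | 0 | 1 | 1 | 2 | 2 | 3 | 4 | 5
  row 6: 0 | 0 | 0 | 0 | 0 | 1 | 2 | 3 | 3 | 4 | 5 | 6
  row 7: 0 | 0 | 0 | 0 | 0 | 1 | 2 | 3 | 4 | 5 | 6 | 7
  row 8: 0 | 0 | 0 | 0 | 1 | 2 | 3 | 4 | 5 | 6 | 7 | 8
  row 9: 0 | 0 | 0 | 1 | 2 | 3 | 4 | 5 | 6 | 7 | 8 | 9
  row 10: 0 | 0 | 1 | 2 | 3 | 4 | 5 | 6 | 7 | 8 | 9 | 10
  row 11: 1 | 1 | 2 | 3 | 4 | 5 | 6 | 7 | 8 | 9 | 10 | 11
  row 12: 1 | 2 | 3 | 4 | 5 | 6 | 7 | 8 | 9 | 10 | 11 | 12

so w = (11, 8, 12, 6, 10, 7, 9, 5, 4, 3, 1, 2).

ℓ(w)=57; the 9 essential cells (i,j,r):

[(1, 10, 0), (3, 7, 0), (3, 10, 1), (5, 7, 1), (5, 9, 2), (7, 5, 0), (8, 4, 0), (9, 3, 0), (10, 2, 0)]


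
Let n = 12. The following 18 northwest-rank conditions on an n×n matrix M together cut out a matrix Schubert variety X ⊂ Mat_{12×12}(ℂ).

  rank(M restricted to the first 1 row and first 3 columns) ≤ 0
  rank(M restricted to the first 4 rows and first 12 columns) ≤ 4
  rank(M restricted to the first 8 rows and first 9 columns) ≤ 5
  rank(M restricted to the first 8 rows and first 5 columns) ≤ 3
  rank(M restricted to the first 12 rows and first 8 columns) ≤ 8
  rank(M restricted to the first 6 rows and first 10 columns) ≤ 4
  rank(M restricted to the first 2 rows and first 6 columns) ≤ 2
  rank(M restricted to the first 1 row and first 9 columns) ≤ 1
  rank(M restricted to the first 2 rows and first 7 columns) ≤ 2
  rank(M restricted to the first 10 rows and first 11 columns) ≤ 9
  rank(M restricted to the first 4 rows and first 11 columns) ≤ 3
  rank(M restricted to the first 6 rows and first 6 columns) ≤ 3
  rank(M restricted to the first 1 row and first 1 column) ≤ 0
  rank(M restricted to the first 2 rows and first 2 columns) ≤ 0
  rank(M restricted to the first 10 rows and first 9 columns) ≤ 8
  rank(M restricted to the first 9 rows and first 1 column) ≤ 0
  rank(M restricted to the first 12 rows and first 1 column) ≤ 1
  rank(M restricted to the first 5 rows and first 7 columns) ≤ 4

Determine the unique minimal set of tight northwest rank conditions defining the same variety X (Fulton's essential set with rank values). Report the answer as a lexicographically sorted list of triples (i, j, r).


Computing R[i][j] = min implied NW-rank bound (n=12, 18 conditions):

  0 | 0 | 0 | 1 | 1 | 1 | 1 | 1 | 1 | 1 | 1 | 1
  0 | 0 | 1 | 2 | 2 | 2 | 2 | 2 | 2 | 2 | 2 | 2
  0 | 1 | 2 | 3 | 3 | 3 | 3 | 3 | 3 | 3 | 3 | 3
  0 | 1 | 2 | 3 | 3 | 3 | 3 | 3 | 3 | 3 | 3 | 4
  0 | 1 | 2 | 3 | 3 | 3 | 4 | 4 | 4 | 4 | 4 | 5
  0 | 1 | 2 | 3 | 3 | 3 | 4 | 4 | 4 | 4 | 5 | 6
  0 | 1 | 2 | 3 | 3 | 4 | 5 | 5 | 5 | 5 | 6 | 7
  0 | 1 | 2 | 3 | 3 | 4 | 5 | 5 | 5 | 6 | 7 | 8
  0 | 1 | 2 | 3 | 4 | 5 | 6 | 6 | 6 | 7 | 8 | 9
  1 | 2 | 3 | 4 | 5 | 6 | 7 | 7 | 7 | 8 | 9 | 10
  1 | 2 | 3 | 4 | 5 | 6 | 7 | 8 | 8 | 9 | 10 | 11
  1 | 2 | 3 | 4 | 5 | 6 | 7 | 8 | 9 | 10 | 11 | 12

the unique w with this rank table is (4, 3, 2, 12, 7, 11, 6, 10, 5, 1, 8, 9).

|D(w)|=30, |Ess(w)|=8:

[(1, 3, 0), (2, 2, 0), (4, 11, 3), (6, 6, 3), (6, 10, 4), (8, 5, 3), (8, 9, 5), (9, 1, 0)]


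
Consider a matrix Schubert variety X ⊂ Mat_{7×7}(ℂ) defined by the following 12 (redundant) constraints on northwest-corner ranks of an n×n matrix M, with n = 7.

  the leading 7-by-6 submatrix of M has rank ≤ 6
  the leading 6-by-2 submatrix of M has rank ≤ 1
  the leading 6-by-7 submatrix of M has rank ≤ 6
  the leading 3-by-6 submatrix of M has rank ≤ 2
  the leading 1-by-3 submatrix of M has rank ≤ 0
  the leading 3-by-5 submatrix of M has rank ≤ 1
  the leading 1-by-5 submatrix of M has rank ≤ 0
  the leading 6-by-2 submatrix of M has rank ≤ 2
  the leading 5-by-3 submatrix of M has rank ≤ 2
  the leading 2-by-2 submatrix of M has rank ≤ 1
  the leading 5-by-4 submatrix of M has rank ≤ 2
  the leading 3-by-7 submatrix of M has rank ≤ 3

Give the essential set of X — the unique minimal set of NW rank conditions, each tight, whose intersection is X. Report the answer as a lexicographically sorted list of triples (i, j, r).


Recovering R(i,j) via the rank-extension bound from the 12 conditions:

  0 0 0 0 0 1 1
  1 1 1 1 1 2 2
  1 1 1 1 1 2 3
  1 1 2 2 2 3 4
  1 1 2 2 3 4 5
  1 1 2 3 4 5 6
  1 2 3 4 5 6 7

second differences of R give the permutation w = (6, 1, 7, 3, 5, 4, 2).

Fulton essential set (4 of the 13 Rothe cells):

[(1, 5, 0), (3, 5, 1), (5, 4, 2), (6, 2, 1)]


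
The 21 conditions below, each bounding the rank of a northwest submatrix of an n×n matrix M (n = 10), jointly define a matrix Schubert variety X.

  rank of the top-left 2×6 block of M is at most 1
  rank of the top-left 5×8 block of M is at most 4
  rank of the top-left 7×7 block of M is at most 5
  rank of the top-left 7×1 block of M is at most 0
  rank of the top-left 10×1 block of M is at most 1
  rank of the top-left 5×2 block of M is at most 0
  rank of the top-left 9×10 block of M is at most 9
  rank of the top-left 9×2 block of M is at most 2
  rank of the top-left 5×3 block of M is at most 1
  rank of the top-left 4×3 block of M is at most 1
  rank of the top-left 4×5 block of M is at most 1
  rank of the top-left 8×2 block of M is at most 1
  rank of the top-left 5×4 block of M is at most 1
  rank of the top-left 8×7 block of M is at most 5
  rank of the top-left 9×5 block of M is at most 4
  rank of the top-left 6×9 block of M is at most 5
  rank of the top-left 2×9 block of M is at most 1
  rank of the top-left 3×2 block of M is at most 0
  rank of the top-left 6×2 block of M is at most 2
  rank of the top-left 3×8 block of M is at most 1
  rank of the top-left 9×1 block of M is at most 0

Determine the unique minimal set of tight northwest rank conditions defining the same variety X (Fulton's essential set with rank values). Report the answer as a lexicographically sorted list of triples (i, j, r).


Propagating the 21 rank bounds to every northwest block:

  0, 0, 1, 1, 1, 1, 1, 1, 1, 1
  0, 0, 1, 1, 1, 1, 1, 1, 1, 2
  0, 0, 1, 1, 1, 1, 1, 1, 2, 3
  0, 0, 1, 1, 1, 2, 2, 2, 3, 4
  0, 0, 1, 1, 2, 3, 3, 3, 4, 5
  0, 1, 2, 2, 3, 4, 4, 4, 5, 6
  0, 1, 2, 3, 4, 5, 5, 5, 6, 7
  0, 1, 2, 3, 4, 5, 5, 6, 7, 8
  0, 1, 2, 3, 4, 5, 6, 7, 8, 9
  1, 2, 3, 4, 5, 6, 7, 8, 9, 10

so w = (3, 10, 9, 6, 5, 2, 4, 8, 7, 1).

D(w) has 29 cells with 7 SE-corners; essential set:

[(2, 9, 1), (3, 8, 1), (4, 5, 1), (5, 2, 0), (5, 4, 1), (8, 7, 5), (9, 1, 0)]


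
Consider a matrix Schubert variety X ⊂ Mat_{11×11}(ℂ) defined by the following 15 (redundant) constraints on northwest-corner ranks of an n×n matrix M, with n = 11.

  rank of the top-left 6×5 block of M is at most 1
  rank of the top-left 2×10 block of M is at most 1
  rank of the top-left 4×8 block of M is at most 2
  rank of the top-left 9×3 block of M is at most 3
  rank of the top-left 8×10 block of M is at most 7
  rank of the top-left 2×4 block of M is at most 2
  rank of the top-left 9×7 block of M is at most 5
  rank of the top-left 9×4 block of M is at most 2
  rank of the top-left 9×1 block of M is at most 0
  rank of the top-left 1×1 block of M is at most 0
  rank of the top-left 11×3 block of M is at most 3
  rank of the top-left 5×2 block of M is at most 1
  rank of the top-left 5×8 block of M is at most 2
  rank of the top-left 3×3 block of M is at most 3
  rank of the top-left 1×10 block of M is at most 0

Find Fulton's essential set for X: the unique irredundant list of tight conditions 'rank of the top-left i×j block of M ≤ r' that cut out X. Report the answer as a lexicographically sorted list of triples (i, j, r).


Propagating the 15 rank bounds to every northwest block:

  R[1]: 0  0  0  0  0  0  0  0  0  0  1
  R[2]: 0  1  1  1  1  1  1  1  1  1  2
  R[3]: 0  1  1  1  1  2  2  2  2  2  3
  R[4]: 0  1  1  1  1  2  2  2  3  3  4
  R[5]: 0  1  1  1  1  2  2  2  3  4  5
  R[6]: 0  1  1  1  1  2  3  3  4  5  6
  R[7]: 0  1  2  2  2  3  4  4  5  6  7
  R[8]: 0  1  2  2  3  4  5  5  6  7  8
  R[9]: 0  1  2  2  3  4  5  6  7  8  9
  R[10]: 1  2  3  3  4  5  6  7  8  9  10
  R[11]: 1  2  3  4  5  6  7  8  9  10  11

second differences of R give the permutation w = (11, 2, 6, 9, 10, 7, 3, 5, 8, 1, 4).

D(w) has 36 cells with 5 SE-corners; essential set:

[(1, 10, 0), (5, 8, 2), (6, 5, 1), (9, 1, 0), (9, 4, 2)]
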